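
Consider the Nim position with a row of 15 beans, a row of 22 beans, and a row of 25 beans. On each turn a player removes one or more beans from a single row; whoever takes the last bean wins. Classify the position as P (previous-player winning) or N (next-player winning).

P-position

In binary:
  01111  (15)
  10110  (22)
  11001  (25)
  -----
  00000  (0)
The nim-sum is 0, so this is a P-position: the player to move is in a losing position under optimal play.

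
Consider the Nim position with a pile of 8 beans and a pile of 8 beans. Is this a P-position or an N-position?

P-position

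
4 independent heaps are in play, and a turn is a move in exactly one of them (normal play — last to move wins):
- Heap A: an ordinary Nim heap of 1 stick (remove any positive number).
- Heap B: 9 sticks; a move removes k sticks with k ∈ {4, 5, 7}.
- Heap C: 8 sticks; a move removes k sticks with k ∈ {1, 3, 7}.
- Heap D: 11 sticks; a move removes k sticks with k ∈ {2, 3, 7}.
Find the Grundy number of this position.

Heap A is a plain Nim heap of size 1, so its Grundy value is 1.
For heap B, compute g(0), g(1), … with moves {4, 5, 7}:
g(0) = mex{} = 0
g(1) = mex{} = 0
g(2) = mex{} = 0
g(3) = mex{} = 0
g(4) = mex{0} = 1
g(5) = mex{0} = 1
g(6) = mex{0} = 1
g(7) = mex{0} = 1
g(8) = mex{0,1} = 2
g(9) = mex{0,1} = 2
So g(9) = 2.
Grundy values for heap C (subtraction set {1, 3, 7}):
g(0) = mex{} = 0
g(1) = mex{0} = 1
g(2) = mex{1} = 0
g(3) = mex{0} = 1
g(4) = mex{1} = 0
g(5) = mex{0} = 1
g(6) = mex{1} = 0
g(7) = mex{0} = 1
g(8) = mex{1} = 0
So g(8) = 0.
Grundy values for heap D (subtraction set {2, 3, 7}):
g(0) = mex{} = 0
g(1) = mex{} = 0
g(2) = mex{0} = 1
g(3) = mex{0} = 1
g(4) = mex{0,1} = 2
g(5) = mex{1} = 0
g(6) = mex{1,2} = 0
g(7) = mex{0,2} = 1
g(8) = mex{0} = 1
g(9) = mex{0,1} = 2
g(10) = mex{1} = 0
g(11) = mex{1,2} = 0
So g(11) = 0.
The value of a disjunctive sum is the nim-sum of the parts.
Combined value = 1 XOR 2 XOR 0 XOR 0 = 3.

3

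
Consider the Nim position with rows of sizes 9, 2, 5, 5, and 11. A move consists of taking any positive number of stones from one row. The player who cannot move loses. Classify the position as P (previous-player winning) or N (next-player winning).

P-position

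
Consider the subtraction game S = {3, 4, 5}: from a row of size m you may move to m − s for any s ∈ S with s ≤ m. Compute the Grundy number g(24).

Grundy values for subtraction set {3, 4, 5}:
k:     0  1  2  3  4  5  6  7  8  9 10 11 12 13 14 15 16 17 18 19 20 21 22 23 24
g(k):  0  0  0  1  1  1  2  2  0  0  0  1  1  1  2  2  0  0  0  1  1  1  2  2  0
So g(24) = 0.

0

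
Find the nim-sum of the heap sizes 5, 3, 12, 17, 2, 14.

Nim-sum: 5 ^ 3 ^ 12 ^ 17 ^ 2 ^ 14 = 23.

23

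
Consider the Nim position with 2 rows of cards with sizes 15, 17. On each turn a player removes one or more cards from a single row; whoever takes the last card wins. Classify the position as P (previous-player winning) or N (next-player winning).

N-position

Write each in binary and XOR column by column:
  01111  (15)
  10001  (17)
  -----
  11110  (30)
The nim-sum is 30 ≠ 0, so this is an N-position: the player to move can win.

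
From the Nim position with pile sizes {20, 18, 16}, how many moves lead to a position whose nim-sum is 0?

3

Nim-sum: 20 ^ 18 ^ 16 = 22.
The overall nim-sum is X = 22. A pile of size p has a winning move iff p XOR X < p (reduce it to p XOR X).
  20: 20 XOR 22 = 2 < 20 — winning move (to 2).
  18: 18 XOR 22 = 4 < 18 — winning move (to 4).
  16: 16 XOR 22 = 6 < 16 — winning move (to 6).
That gives 3 winning moves.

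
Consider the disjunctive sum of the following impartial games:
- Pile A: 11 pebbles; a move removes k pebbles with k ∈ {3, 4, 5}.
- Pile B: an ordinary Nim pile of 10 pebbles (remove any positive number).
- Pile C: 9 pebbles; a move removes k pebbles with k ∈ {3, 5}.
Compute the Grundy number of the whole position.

Grundy values for pile A (subtraction set {3, 4, 5}):
k:     0  1  2  3  4  5  6  7  8  9 10 11
g(k):  0  0  0  1  1  1  2  2  0  0  0  1
So g(11) = 1.
Pile B is a plain Nim pile of size 10, so its Grundy value is 10.
For pile C, compute g(0), g(1), … with moves {3, 5}:
g(0) = mex{} = 0
g(1) = mex{} = 0
g(2) = mex{} = 0
g(3) = mex{0} = 1
g(4) = mex{0} = 1
g(5) = mex{0} = 1
g(6) = mex{0,1} = 2
g(7) = mex{0,1} = 2
g(8) = mex{1} = 0
g(9) = mex{1,2} = 0
So g(9) = 0.
The value of a disjunctive sum is the nim-sum of the parts.
Combined value = 1 XOR 10 XOR 0 = 11.

11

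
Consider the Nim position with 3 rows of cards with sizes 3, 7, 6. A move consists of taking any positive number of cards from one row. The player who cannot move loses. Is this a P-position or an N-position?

N-position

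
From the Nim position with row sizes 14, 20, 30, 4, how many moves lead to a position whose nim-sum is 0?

Write each in binary and XOR column by column:
  01110  (14)
  10100  (20)
  11110  (30)
  00100  (4)
  -----
  00000  (0)
The nim-sum is already 0, so every move leaves a nonzero nim-sum — there are no winning moves.

0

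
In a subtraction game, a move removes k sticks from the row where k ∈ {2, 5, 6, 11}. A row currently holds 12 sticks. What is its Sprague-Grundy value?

2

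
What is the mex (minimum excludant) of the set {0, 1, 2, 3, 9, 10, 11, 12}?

The values 0, 1, 2, 3 are all present; 4 is the first non-negative integer missing from the set.

4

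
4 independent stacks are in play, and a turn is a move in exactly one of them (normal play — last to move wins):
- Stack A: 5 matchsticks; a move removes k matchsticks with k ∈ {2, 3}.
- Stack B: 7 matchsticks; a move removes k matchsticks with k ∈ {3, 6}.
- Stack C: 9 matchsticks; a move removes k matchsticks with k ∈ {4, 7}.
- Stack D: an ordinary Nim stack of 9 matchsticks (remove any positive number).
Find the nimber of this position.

9

Grundy values for stack A (subtraction set {2, 3}):
k:     0  1  2  3  4  5
g(k):  0  0  1  1  2  0
So g(5) = 0.
Grundy values for stack B (subtraction set {3, 6}):
g(0) = mex{} = 0
g(1) = mex{} = 0
g(2) = mex{} = 0
g(3) = mex{0} = 1
g(4) = mex{0} = 1
g(5) = mex{0} = 1
g(6) = mex{0,1} = 2
g(7) = mex{0,1} = 2
So g(7) = 2.
For stack C, compute g(0), g(1), … with moves {4, 7}:
k:     0  1  2  3  4  5  6  7  8  9
g(k):  0  0  0  0  1  1  1  1  2  2
So g(9) = 2.
Stack D is a plain Nim stack of size 9, so its Grundy value is 9.
By the Sprague-Grundy theorem, the Grundy value of a sum of independent games is the XOR of the component values.
Combined value = 0 XOR 2 XOR 2 XOR 9 = 9.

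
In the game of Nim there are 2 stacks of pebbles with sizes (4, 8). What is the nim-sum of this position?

Nim-sum: 4 ^ 8 = 12.

12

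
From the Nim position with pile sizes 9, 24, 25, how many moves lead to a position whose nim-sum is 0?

Nim-sum: 9 XOR 24 XOR 25 = 8.
The overall nim-sum is X = 8. A pile of size p has a winning move iff p XOR X < p (reduce it to p XOR X).
  9: 9 XOR 8 = 1 < 9 — winning move (to 1).
  24: 24 XOR 8 = 16 < 24 — winning move (to 16).
  25: 25 XOR 8 = 17 < 25 — winning move (to 17).
That gives 3 winning moves.

3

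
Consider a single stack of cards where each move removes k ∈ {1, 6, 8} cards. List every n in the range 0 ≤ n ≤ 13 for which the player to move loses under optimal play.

Build the Grundy sequence with g(k) = mex{g(k−s) : s ∈ {1, 6, 8}, s ≤ k}:
g(0) = mex{} = 0
g(1) = mex{0} = 1
g(2) = mex{1} = 0
g(3) = mex{0} = 1
g(4) = mex{1} = 0
g(5) = mex{0} = 1
g(6) = mex{0,1} = 2
g(7) = mex{1,2} = 0
g(8) = mex{0} = 1
g(9) = mex{1} = 0
g(10) = mex{0} = 1
g(11) = mex{1} = 0
g(12) = mex{0,2} = 1
g(13) = mex{0,1} = 2
The P-positions (g = 0) in 0..13 are 0, 2, 4, 7, 9, 11.

0, 2, 4, 7, 9, 11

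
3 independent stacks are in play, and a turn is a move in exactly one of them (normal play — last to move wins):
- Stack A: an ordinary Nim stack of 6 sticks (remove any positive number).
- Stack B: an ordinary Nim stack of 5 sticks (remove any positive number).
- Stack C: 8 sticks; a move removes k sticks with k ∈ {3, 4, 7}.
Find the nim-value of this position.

1

Stack A is a plain Nim stack of size 6, so its Grundy value is 6.
Stack B is a plain Nim stack of size 5, so its Grundy value is 5.
Build the Grundy sequence for stack C with g(k) = mex{g(k−s) : s ∈ {3, 4, 7}, s ≤ k}:
k:     0  1  2  3  4  5  6  7  8
g(k):  0  0  0  1  1  1  2  2  2
So g(8) = 2.
By the Sprague-Grundy theorem, the Grundy value of a sum of independent games is the XOR of the component values.
Combined value = 6 XOR 5 XOR 2 = 1.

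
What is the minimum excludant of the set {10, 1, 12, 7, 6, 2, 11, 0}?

3

The values 0, 1, 2 are all present; 3 is the first non-negative integer missing from the set.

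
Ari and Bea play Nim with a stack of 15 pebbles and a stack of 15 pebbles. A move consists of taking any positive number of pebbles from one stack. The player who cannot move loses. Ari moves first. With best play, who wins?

Bea wins

In binary:
  1111  (15)
  1111  (15)
  ----
  0000  (0)
The nim-sum is 0, so this is a P-position: the player to move is in a losing position under optimal play; Ari is about to move from it and so loses — Bea wins.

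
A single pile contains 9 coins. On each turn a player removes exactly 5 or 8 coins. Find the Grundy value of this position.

Grundy values for subtraction set {5, 8}:
k:     0  1  2  3  4  5  6  7  8  9
g(k):  0  0  0  0  0  1  1  1  1  1
So g(9) = 1.

1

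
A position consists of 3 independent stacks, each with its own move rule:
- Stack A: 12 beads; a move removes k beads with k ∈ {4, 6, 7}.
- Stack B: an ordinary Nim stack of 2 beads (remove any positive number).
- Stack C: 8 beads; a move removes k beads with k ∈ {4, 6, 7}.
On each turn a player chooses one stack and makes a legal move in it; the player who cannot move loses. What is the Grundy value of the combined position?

0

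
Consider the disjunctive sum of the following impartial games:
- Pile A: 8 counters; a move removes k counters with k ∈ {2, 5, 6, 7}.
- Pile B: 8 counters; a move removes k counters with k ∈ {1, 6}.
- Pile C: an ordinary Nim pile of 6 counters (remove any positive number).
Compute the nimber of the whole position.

5

Grundy values for pile A (subtraction set {2, 5, 6, 7}):
k:     0  1  2  3  4  5  6  7  8
g(k):  0  0  1  1  0  2  1  3  2
So g(8) = 2.
Grundy values for pile B (subtraction set {1, 6}):
k:     0  1  2  3  4  5  6  7  8
g(k):  0  1  0  1  0  1  2  0  1
So g(8) = 1.
Pile C is a plain Nim pile of size 6, so its Grundy value is 6.
By the Sprague-Grundy theorem, the Grundy value of a sum of independent games is the XOR of the component values.
Combined value = 2 ⊕ 1 ⊕ 6 = 5.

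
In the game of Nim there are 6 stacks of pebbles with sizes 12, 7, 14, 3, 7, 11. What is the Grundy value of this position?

Bitwise XOR of the heap sizes:
  1100  (12)
  0111  (7)
  1110  (14)
  0011  (3)
  0111  (7)
  1011  (11)
  ----
  1010  (10)

10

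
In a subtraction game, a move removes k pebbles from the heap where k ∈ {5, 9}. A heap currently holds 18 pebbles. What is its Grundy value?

Grundy values for subtraction set {5, 9}:
k:     0  1  2  3  4  5  6  7  8  9 10 11 12 13 14 15 16 17 18
g(k):  0  0  0  0  0  1  1  1  1  1  2  2  2  2  0  0  0  0  0
So g(18) = 0.

0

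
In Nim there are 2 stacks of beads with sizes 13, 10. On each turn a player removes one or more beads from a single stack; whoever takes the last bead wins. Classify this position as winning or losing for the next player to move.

Winning position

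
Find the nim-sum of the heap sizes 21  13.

24

In binary:
  10101  (21)
  01101  (13)
  -----
  11000  (24)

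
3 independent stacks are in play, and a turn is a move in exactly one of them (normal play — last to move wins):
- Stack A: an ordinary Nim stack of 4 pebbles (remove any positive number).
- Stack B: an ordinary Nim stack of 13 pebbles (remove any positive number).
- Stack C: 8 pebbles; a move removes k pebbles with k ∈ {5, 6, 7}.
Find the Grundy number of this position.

Stack A is a plain Nim stack of size 4, so its Grundy value is 4.
Stack B is a plain Nim stack of size 13, so its Grundy value is 13.
Grundy values for stack C (subtraction set {5, 6, 7}):
k:     0  1  2  3  4  5  6  7  8
g(k):  0  0  0  0  0  1  1  1  1
So g(8) = 1.
By the Sprague-Grundy theorem, the Grundy value of a sum of independent games is the XOR of the component values.
Combined value = 4 ⊕ 13 ⊕ 1 = 8.

8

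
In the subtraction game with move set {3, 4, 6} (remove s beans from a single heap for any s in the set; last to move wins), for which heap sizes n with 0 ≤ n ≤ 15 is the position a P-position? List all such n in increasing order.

0, 1, 2, 9, 10, 11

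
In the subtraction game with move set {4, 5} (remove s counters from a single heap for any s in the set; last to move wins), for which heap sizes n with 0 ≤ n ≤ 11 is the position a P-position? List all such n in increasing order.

0, 1, 2, 3, 9, 10, 11

Compute g(0), g(1), … for moves {4, 5}:
k:     0  1  2  3  4  5  6  7  8  9 10 11
g(k):  0  0  0  0  1  1  1  1  2  0  0  0
The P-positions (g = 0) in 0..11 are 0, 1, 2, 3, 9, 10, 11.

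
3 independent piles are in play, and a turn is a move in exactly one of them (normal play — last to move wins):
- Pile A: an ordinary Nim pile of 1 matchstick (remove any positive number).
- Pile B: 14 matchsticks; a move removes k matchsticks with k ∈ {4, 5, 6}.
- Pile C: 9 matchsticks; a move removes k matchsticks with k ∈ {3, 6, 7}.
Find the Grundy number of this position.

3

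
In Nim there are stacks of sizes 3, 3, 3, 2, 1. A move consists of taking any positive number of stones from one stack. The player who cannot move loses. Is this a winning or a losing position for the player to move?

Losing position

Bitwise XOR of the heap sizes:
  11  (3)
  11  (3)
  11  (3)
  10  (2)
  01  (1)
  --
  00  (0)
The nim-sum is 0, so this is a P-position: the player to move is in a losing position under optimal play.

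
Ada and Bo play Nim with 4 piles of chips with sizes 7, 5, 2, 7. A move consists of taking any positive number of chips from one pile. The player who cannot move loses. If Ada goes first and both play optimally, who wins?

Ada wins

Compute the nim-sum pairwise:
7 ⊕ 5 = 2
2 ⊕ 2 = 0
0 ⊕ 7 = 7
The nim-sum is 7 ≠ 0, so this is an N-position: the player to move can win; Ada has a winning move.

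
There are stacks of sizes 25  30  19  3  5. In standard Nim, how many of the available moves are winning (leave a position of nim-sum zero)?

3

Nim-sum: 25 ^ 30 ^ 19 ^ 3 ^ 5 = 18.
The overall nim-sum is X = 18. A stack of size p has a winning move iff p XOR X < p (reduce it to p XOR X).
  25: 25 XOR 18 = 11 < 25 — winning move (to 11).
  30: 30 XOR 18 = 12 < 30 — winning move (to 12).
  19: 19 XOR 18 = 1 < 19 — winning move (to 1).
  3: 3 XOR 18 = 17 ≥ 3 — no move.
  5: 5 XOR 18 = 23 ≥ 5 — no move.
That gives 3 winning moves.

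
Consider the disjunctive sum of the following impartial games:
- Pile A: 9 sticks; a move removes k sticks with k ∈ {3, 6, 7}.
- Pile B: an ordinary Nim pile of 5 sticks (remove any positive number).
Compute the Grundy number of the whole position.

6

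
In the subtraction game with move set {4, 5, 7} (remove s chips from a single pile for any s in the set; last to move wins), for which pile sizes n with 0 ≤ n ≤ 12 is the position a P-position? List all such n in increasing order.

Build the Grundy sequence with g(k) = mex{g(k−s) : s ∈ {4, 5, 7}, s ≤ k}:
k:     0  1  2  3  4  5  6  7  8  9 10 11 12
g(k):  0  0  0  0  1  1  1  1  2  2  2  0  0
The P-positions (g = 0) in 0..12 are 0, 1, 2, 3, 11, 12.

0, 1, 2, 3, 11, 12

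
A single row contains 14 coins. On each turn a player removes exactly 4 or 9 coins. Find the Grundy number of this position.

0

Build the Grundy sequence with g(k) = mex{g(k−s) : s ∈ {4, 9}, s ≤ k}:
k:     0  1  2  3  4  5  6  7  8  9 10 11 12 13 14
g(k):  0  0  0  0  1  1  1  1  0  2  2  2  1  0  0
So g(14) = 0.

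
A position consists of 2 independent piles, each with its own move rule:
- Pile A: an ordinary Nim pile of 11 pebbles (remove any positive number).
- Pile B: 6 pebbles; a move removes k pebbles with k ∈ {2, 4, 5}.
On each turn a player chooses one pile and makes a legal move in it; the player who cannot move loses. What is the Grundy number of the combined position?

8

Pile A is a plain Nim pile of size 11, so its Grundy value is 11.
Build the Grundy sequence for pile B with g(k) = mex{g(k−s) : s ∈ {2, 4, 5}, s ≤ k}:
g(0) = mex{} = 0
g(1) = mex{} = 0
g(2) = mex{0} = 1
g(3) = mex{0} = 1
g(4) = mex{0,1} = 2
g(5) = mex{0,1} = 2
g(6) = mex{0,1,2} = 3
So g(6) = 3.
The value of a disjunctive sum is the nim-sum of the parts.
Combined value = 11 ⊕ 3 = 8.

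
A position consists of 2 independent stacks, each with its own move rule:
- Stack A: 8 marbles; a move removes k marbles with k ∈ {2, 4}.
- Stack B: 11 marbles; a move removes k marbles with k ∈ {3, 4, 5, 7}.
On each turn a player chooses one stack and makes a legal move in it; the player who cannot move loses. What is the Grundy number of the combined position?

1

Grundy values for stack A (subtraction set {2, 4}):
k:     0  1  2  3  4  5  6  7  8
g(k):  0  0  1  1  2  2  0  0  1
So g(8) = 1.
Build the Grundy sequence for stack B with g(k) = mex{g(k−s) : s ∈ {3, 4, 5, 7}, s ≤ k}:
k:     0  1  2  3  4  5  6  7  8  9 10 11
g(k):  0  0  0  1  1  1  2  2  2  3  0  0
So g(11) = 0.
By the Sprague-Grundy theorem, the Grundy value of a sum of independent games is the XOR of the component values.
Combined value = 1 ⊕ 0 = 1.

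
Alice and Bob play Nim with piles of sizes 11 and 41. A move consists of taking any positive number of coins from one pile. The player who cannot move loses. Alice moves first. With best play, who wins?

Nim-sum: 11 ⊕ 41 = 34.
The nim-sum is 34 ≠ 0, so this is an N-position: the player to move can win; Alice has a winning move.

Alice wins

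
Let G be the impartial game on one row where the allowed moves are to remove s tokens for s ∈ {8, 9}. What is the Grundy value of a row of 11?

Grundy values for subtraction set {8, 9}:
g(0) = mex{} = 0
g(1) = mex{} = 0
g(2) = mex{} = 0
g(3) = mex{} = 0
g(4) = mex{} = 0
g(5) = mex{} = 0
g(6) = mex{} = 0
g(7) = mex{} = 0
g(8) = mex{0} = 1
g(9) = mex{0} = 1
g(10) = mex{0} = 1
g(11) = mex{0} = 1
So g(11) = 1.

1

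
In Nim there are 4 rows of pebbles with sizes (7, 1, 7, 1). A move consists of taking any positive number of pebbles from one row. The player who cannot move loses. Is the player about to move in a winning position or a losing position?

Losing position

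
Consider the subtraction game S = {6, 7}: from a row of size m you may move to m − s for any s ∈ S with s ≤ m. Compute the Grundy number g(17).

0

Compute g(0), g(1), … for moves {6, 7}:
k:     0  1  2  3  4  5  6  7  8  9 10 11 12 13 14 15 16 17
g(k):  0  0  0  0  0  0  1  1  1  1  1  1  2  0  0  0  0  0
So g(17) = 0.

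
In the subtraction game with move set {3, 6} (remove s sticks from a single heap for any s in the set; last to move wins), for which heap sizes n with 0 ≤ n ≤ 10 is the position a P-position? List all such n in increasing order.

Build the Grundy sequence with g(k) = mex{g(k−s) : s ∈ {3, 6}, s ≤ k}:
g(0) = mex{} = 0
g(1) = mex{} = 0
g(2) = mex{} = 0
g(3) = mex{0} = 1
g(4) = mex{0} = 1
g(5) = mex{0} = 1
g(6) = mex{0,1} = 2
g(7) = mex{0,1} = 2
g(8) = mex{0,1} = 2
g(9) = mex{1,2} = 0
g(10) = mex{1,2} = 0
The P-positions (g = 0) in 0..10 are 0, 1, 2, 9, 10.

0, 1, 2, 9, 10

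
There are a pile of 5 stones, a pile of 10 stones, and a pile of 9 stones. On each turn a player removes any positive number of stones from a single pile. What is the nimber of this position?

Nim-sum: 5 ⊕ 10 ⊕ 9 = 6.

6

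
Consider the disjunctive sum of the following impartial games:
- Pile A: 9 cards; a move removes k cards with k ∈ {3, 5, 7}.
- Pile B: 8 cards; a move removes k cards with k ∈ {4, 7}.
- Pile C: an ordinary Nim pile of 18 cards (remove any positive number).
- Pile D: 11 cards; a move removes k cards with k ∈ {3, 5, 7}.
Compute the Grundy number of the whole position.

19

Grundy values for pile A (subtraction set {3, 5, 7}):
k:     0  1  2  3  4  5  6  7  8  9
g(k):  0  0  0  1  1  1  2  2  2  3
So g(9) = 3.
For pile B, compute g(0), g(1), … with moves {4, 7}:
k:     0  1  2  3  4  5  6  7  8
g(k):  0  0  0  0  1  1  1  1  2
So g(8) = 2.
Pile C is a plain Nim pile of size 18, so its Grundy value is 18.
For pile D, compute g(0), g(1), … with moves {3, 5, 7}:
k:     0  1  2  3  4  5  6  7  8  9 10 11
g(k):  0  0  0  1  1  1  2  2  2  3  0  0
So g(11) = 0.
By the Sprague-Grundy theorem, the Grundy value of a sum of independent games is the XOR of the component values.
Combined value = 3 ⊕ 2 ⊕ 18 ⊕ 0 = 19.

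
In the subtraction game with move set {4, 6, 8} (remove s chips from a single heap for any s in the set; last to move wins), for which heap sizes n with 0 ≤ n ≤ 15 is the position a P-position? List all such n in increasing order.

0, 1, 2, 3, 12, 13, 14, 15

Grundy values for subtraction set {4, 6, 8}:
k:     0  1  2  3  4  5  6  7  8  9 10 11 12 13 14 15
g(k):  0  0  0  0  1  1  1  1  2  2  2  2  0  0  0  0
The P-positions (g = 0) in 0..15 are 0, 1, 2, 3, 12, 13, 14, 15.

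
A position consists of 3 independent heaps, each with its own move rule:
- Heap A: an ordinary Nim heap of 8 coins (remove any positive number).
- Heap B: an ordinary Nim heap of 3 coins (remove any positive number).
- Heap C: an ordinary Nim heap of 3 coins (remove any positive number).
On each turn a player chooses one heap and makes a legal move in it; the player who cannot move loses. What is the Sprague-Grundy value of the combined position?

8

Heap A is a plain Nim heap of size 8, so its Grundy value is 8.
Heap B is a plain Nim heap of size 3, so its Grundy value is 3.
Heap C is a plain Nim heap of size 3, so its Grundy value is 3.
By the Sprague-Grundy theorem, the Grundy value of a sum of independent games is the XOR of the component values.
Combined value = 8 ⊕ 3 ⊕ 3 = 8.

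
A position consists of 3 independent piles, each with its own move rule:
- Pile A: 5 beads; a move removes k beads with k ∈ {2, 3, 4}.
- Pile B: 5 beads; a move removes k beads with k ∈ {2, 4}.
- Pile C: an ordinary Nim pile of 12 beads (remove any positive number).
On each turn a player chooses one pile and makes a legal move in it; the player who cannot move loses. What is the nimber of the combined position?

12

Build the Grundy sequence for pile A with g(k) = mex{g(k−s) : s ∈ {2, 3, 4}, s ≤ k}:
k:     0  1  2  3  4  5
g(k):  0  0  1  1  2  2
So g(5) = 2.
For pile B, compute g(0), g(1), … with moves {2, 4}:
g(0) = mex{} = 0
g(1) = mex{} = 0
g(2) = mex{0} = 1
g(3) = mex{0} = 1
g(4) = mex{0,1} = 2
g(5) = mex{0,1} = 2
So g(5) = 2.
Pile C is a plain Nim pile of size 12, so its Grundy value is 12.
The value of a disjunctive sum is the nim-sum of the parts.
Combined value = 2 XOR 2 XOR 12 = 12.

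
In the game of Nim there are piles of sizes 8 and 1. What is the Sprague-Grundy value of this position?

In binary:
  1000  (8)
  0001  (1)
  ----
  1001  (9)

9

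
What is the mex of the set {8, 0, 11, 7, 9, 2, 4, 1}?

3

The values 0, 1, 2 are all present; 3 is the first non-negative integer missing from the set.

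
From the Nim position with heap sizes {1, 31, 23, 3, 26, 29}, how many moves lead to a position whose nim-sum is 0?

Bitwise XOR of the heap sizes:
  00001  (1)
  11111  (31)
  10111  (23)
  00011  (3)
  11010  (26)
  11101  (29)
  -----
  01101  (13)
The overall nim-sum is X = 13. A heap of size p has a winning move iff p XOR X < p (reduce it to p XOR X).
  1: 1 XOR 13 = 12 ≥ 1 — no move.
  31: 31 XOR 13 = 18 < 31 — winning move (to 18).
  23: 23 XOR 13 = 26 ≥ 23 — no move.
  3: 3 XOR 13 = 14 ≥ 3 — no move.
  26: 26 XOR 13 = 23 < 26 — winning move (to 23).
  29: 29 XOR 13 = 16 < 29 — winning move (to 16).
That gives 3 winning moves.

3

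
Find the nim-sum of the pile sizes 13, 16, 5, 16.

Nim-sum: 13 ⊕ 16 ⊕ 5 ⊕ 16 = 8.

8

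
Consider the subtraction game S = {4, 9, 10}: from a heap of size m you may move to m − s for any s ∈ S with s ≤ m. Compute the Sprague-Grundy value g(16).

0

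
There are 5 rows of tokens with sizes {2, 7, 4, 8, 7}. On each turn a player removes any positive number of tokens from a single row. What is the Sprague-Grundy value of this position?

In binary:
  0010  (2)
  0111  (7)
  0100  (4)
  1000  (8)
  0111  (7)
  ----
  1110  (14)

14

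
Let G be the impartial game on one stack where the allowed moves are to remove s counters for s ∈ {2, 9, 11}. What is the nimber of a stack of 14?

3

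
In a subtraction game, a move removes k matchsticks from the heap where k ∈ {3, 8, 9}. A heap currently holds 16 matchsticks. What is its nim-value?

Grundy values for subtraction set {3, 8, 9}:
k:     0  1  2  3  4  5  6  7  8  9 10 11 12 13 14 15 16
g(k):  0  0  0  1  1  1  0  0  2  1  1  3  0  0  2  1  1
So g(16) = 1.

1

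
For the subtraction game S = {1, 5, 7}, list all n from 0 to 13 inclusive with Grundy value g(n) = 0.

0, 2, 4, 6, 8, 10, 12

Grundy values for subtraction set {1, 5, 7}:
k:     0  1  2  3  4  5  6  7  8  9 10 11 12 13
g(k):  0  1  0  1  0  1  0  1  0  1  0  1  0  1
The P-positions (g = 0) in 0..13 are 0, 2, 4, 6, 8, 10, 12.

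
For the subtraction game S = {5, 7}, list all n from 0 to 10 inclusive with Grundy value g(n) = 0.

Compute g(0), g(1), … for moves {5, 7}:
k:     0  1  2  3  4  5  6  7  8  9 10
g(k):  0  0  0  0  0  1  1  1  1  1  2
The P-positions (g = 0) in 0..10 are 0, 1, 2, 3, 4.

0, 1, 2, 3, 4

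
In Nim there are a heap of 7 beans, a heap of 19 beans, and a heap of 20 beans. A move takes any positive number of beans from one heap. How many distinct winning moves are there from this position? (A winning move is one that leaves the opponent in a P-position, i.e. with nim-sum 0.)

Bitwise XOR of the heap sizes:
  00111  (7)
  10011  (19)
  10100  (20)
  -----
  00000  (0)
The nim-sum is already 0, so every move leaves a nonzero nim-sum — there are no winning moves.

0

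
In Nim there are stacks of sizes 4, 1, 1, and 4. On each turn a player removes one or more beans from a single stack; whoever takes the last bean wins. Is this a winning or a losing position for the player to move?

Compute the nim-sum pairwise:
4 ⊕ 1 = 5
5 ⊕ 1 = 4
4 ⊕ 4 = 0
The nim-sum is 0, so this is a P-position: the player to move is in a losing position under optimal play.

Losing position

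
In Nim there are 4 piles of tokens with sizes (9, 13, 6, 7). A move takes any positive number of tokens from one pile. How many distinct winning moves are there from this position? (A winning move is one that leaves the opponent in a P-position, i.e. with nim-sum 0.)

3

Compute the nim-sum pairwise:
9 ^ 13 = 4
4 ^ 6 = 2
2 ^ 7 = 5
The overall nim-sum is X = 5. A pile of size p has a winning move iff p XOR X < p (reduce it to p XOR X).
  9: 9 XOR 5 = 12 ≥ 9 — no move.
  13: 13 XOR 5 = 8 < 13 — winning move (to 8).
  6: 6 XOR 5 = 3 < 6 — winning move (to 3).
  7: 7 XOR 5 = 2 < 7 — winning move (to 2).
That gives 3 winning moves.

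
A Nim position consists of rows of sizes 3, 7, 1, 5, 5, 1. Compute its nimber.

4

Nim-sum: 3 ^ 7 ^ 1 ^ 5 ^ 5 ^ 1 = 4.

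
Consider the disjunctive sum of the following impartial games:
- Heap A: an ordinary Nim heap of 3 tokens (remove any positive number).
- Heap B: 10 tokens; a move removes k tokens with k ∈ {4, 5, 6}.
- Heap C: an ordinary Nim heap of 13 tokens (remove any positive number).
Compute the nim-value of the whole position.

Heap A is a plain Nim heap of size 3, so its Grundy value is 3.
Grundy values for heap B (subtraction set {4, 5, 6}):
k:     0  1  2  3  4  5  6  7  8  9 10
g(k):  0  0  0  0  1  1  1  1  2  2  0
So g(10) = 0.
Heap C is a plain Nim heap of size 13, so its Grundy value is 13.
By the Sprague-Grundy theorem, the Grundy value of a sum of independent games is the XOR of the component values.
Combined value = 3 XOR 0 XOR 13 = 14.

14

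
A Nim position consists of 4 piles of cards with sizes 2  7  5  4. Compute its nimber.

Write each in binary and XOR column by column:
  010  (2)
  111  (7)
  101  (5)
  100  (4)
  ---
  100  (4)

4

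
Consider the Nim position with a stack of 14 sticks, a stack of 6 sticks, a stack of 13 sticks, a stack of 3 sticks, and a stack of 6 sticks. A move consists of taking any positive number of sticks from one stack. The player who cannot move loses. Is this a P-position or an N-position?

P-position

Nim-sum: 14 ^ 6 ^ 13 ^ 3 ^ 6 = 0.
The nim-sum is 0, so this is a P-position: the player to move is in a losing position under optimal play.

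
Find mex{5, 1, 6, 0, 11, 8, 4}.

The values 0, 1 are all present; 2 is the first non-negative integer missing from the set.

2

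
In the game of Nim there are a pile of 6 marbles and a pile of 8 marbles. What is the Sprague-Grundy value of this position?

Compute the nim-sum pairwise:
6 ^ 8 = 14

14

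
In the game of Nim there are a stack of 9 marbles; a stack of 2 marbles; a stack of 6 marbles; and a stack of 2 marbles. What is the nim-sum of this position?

15

Compute the nim-sum pairwise:
9 ^ 2 = 11
11 ^ 6 = 13
13 ^ 2 = 15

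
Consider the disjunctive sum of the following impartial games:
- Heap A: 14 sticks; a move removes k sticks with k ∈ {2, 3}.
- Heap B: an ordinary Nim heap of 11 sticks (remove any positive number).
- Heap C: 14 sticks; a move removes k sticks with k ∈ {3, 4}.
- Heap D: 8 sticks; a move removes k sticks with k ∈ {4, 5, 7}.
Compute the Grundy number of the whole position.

Build the Grundy sequence for heap A with g(k) = mex{g(k−s) : s ∈ {2, 3}, s ≤ k}:
g(0) = mex{} = 0
g(1) = mex{} = 0
g(2) = mex{0} = 1
g(3) = mex{0} = 1
g(4) = mex{0,1} = 2
g(5) = mex{1} = 0
g(6) = mex{1,2} = 0
g(7) = mex{0,2} = 1
g(8) = mex{0} = 1
g(9) = mex{0,1} = 2
g(10) = mex{1} = 0
g(11) = mex{1,2} = 0
g(12) = mex{0,2} = 1
g(13) = mex{0} = 1
g(14) = mex{0,1} = 2
So g(14) = 2.
Heap B is a plain Nim heap of size 11, so its Grundy value is 11.
Build the Grundy sequence for heap C with g(k) = mex{g(k−s) : s ∈ {3, 4}, s ≤ k}:
k:     0  1  2  3  4  5  6  7  8  9 10 11 12 13 14
g(k):  0  0  0  1  1  1  2  0  0  0  1  1  1  2  0
So g(14) = 0.
Build the Grundy sequence for heap D with g(k) = mex{g(k−s) : s ∈ {4, 5, 7}, s ≤ k}:
g(0) = mex{} = 0
g(1) = mex{} = 0
g(2) = mex{} = 0
g(3) = mex{} = 0
g(4) = mex{0} = 1
g(5) = mex{0} = 1
g(6) = mex{0} = 1
g(7) = mex{0} = 1
g(8) = mex{0,1} = 2
So g(8) = 2.
By the Sprague-Grundy theorem, the Grundy value of a sum of independent games is the XOR of the component values.
Combined value = 2 XOR 11 XOR 0 XOR 2 = 11.

11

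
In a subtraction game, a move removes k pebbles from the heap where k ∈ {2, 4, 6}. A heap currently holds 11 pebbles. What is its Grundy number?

Compute g(0), g(1), … for moves {2, 4, 6}:
g(0) = mex{} = 0
g(1) = mex{} = 0
g(2) = mex{0} = 1
g(3) = mex{0} = 1
g(4) = mex{0,1} = 2
g(5) = mex{0,1} = 2
g(6) = mex{0,1,2} = 3
g(7) = mex{0,1,2} = 3
g(8) = mex{1,2,3} = 0
g(9) = mex{1,2,3} = 0
g(10) = mex{0,2,3} = 1
g(11) = mex{0,2,3} = 1
So g(11) = 1.

1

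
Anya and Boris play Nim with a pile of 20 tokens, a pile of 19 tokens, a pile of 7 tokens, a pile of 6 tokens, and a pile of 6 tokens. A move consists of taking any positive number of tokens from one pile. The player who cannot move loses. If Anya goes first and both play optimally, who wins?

Bitwise XOR of the heap sizes:
  10100  (20)
  10011  (19)
  00111  (7)
  00110  (6)
  00110  (6)
  -----
  00000  (0)
The nim-sum is 0, so this is a P-position: the player to move is in a losing position under optimal play; Anya is about to move from it and so loses — Boris wins.

Boris wins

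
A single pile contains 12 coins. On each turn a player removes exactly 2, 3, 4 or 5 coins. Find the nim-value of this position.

Compute g(0), g(1), … for moves {2, 3, 4, 5}:
g(0) = mex{} = 0
g(1) = mex{} = 0
g(2) = mex{0} = 1
g(3) = mex{0} = 1
g(4) = mex{0,1} = 2
g(5) = mex{0,1} = 2
g(6) = mex{0,1,2} = 3
g(7) = mex{1,2} = 0
g(8) = mex{1,2,3} = 0
g(9) = mex{0,2,3} = 1
g(10) = mex{0,2,3} = 1
g(11) = mex{0,1,3} = 2
g(12) = mex{0,1} = 2
So g(12) = 2.

2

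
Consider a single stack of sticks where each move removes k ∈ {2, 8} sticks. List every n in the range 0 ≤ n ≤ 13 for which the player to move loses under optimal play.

0, 1, 4, 5, 10, 11

Build the Grundy sequence with g(k) = mex{g(k−s) : s ∈ {2, 8}, s ≤ k}:
g(0) = mex{} = 0
g(1) = mex{} = 0
g(2) = mex{0} = 1
g(3) = mex{0} = 1
g(4) = mex{1} = 0
g(5) = mex{1} = 0
g(6) = mex{0} = 1
g(7) = mex{0} = 1
g(8) = mex{0,1} = 2
g(9) = mex{0,1} = 2
g(10) = mex{1,2} = 0
g(11) = mex{1,2} = 0
g(12) = mex{0} = 1
g(13) = mex{0} = 1
The P-positions (g = 0) in 0..13 are 0, 1, 4, 5, 10, 11.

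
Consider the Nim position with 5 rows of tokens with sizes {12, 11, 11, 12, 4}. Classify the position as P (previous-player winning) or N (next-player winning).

Nim-sum: 12 ⊕ 11 ⊕ 11 ⊕ 12 ⊕ 4 = 4.
The nim-sum is 4 ≠ 0, so this is an N-position: the player to move can win.

N-position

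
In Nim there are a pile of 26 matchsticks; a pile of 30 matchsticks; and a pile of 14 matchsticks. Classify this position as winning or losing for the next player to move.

Winning position

Compute the nim-sum pairwise:
26 XOR 30 = 4
4 XOR 14 = 10
The nim-sum is 10 ≠ 0, so this is an N-position: the player to move can win.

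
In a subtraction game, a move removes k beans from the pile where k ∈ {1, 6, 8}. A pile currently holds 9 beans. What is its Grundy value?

Grundy values for subtraction set {1, 6, 8}:
g(0) = mex{} = 0
g(1) = mex{0} = 1
g(2) = mex{1} = 0
g(3) = mex{0} = 1
g(4) = mex{1} = 0
g(5) = mex{0} = 1
g(6) = mex{0,1} = 2
g(7) = mex{1,2} = 0
g(8) = mex{0} = 1
g(9) = mex{1} = 0
So g(9) = 0.

0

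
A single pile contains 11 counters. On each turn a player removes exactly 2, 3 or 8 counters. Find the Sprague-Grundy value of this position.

Grundy values for subtraction set {2, 3, 8}:
g(0) = mex{} = 0
g(1) = mex{} = 0
g(2) = mex{0} = 1
g(3) = mex{0} = 1
g(4) = mex{0,1} = 2
g(5) = mex{1} = 0
g(6) = mex{1,2} = 0
g(7) = mex{0,2} = 1
g(8) = mex{0} = 1
g(9) = mex{0,1} = 2
g(10) = mex{1} = 0
g(11) = mex{1,2} = 0
So g(11) = 0.

0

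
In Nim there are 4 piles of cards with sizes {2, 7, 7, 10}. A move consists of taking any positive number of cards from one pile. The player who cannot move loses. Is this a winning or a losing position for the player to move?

Nim-sum: 2 XOR 7 XOR 7 XOR 10 = 8.
The nim-sum is 8 ≠ 0, so this is an N-position: the player to move can win.

Winning position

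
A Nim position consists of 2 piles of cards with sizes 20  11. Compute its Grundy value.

31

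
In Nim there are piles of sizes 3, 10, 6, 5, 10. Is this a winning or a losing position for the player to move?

Losing position

Nim-sum: 3 ⊕ 10 ⊕ 6 ⊕ 5 ⊕ 10 = 0.
The nim-sum is 0, so this is a P-position: the player to move is in a losing position under optimal play.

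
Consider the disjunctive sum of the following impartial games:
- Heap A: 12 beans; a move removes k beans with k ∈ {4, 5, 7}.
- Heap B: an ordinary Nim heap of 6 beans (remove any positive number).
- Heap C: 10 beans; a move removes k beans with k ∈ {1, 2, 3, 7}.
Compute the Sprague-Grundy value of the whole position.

4

Build the Grundy sequence for heap A with g(k) = mex{g(k−s) : s ∈ {4, 5, 7}, s ≤ k}:
k:     0  1  2  3  4  5  6  7  8  9 10 11 12
g(k):  0  0  0  0  1  1  1  1  2  2  2  0  0
So g(12) = 0.
Heap B is a plain Nim heap of size 6, so its Grundy value is 6.
Grundy values for heap C (subtraction set {1, 2, 3, 7}):
k:     0  1  2  3  4  5  6  7  8  9 10
g(k):  0  1  2  3  0  1  2  3  0  1  2
So g(10) = 2.
The value of a disjunctive sum is the nim-sum of the parts.
Combined value = 0 XOR 6 XOR 2 = 4.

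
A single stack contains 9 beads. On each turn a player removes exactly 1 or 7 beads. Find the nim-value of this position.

Build the Grundy sequence with g(k) = mex{g(k−s) : s ∈ {1, 7}, s ≤ k}:
k:     0  1  2  3  4  5  6  7  8  9
g(k):  0  1  0  1  0  1  0  1  0  1
So g(9) = 1.

1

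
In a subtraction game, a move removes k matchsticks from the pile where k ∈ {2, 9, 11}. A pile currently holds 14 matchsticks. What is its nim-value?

3

Compute g(0), g(1), … for moves {2, 9, 11}:
k:     0  1  2  3  4  5  6  7  8  9 10 11 12 13 14
g(k):  0  0  1  1  0  0  1  1  0  2  1  3  2  2  3
So g(14) = 3.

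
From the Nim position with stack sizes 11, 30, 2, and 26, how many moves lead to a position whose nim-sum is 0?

3

Nim-sum: 11 ^ 30 ^ 2 ^ 26 = 13.
The overall nim-sum is X = 13. A stack of size p has a winning move iff p XOR X < p (reduce it to p XOR X).
  11: 11 XOR 13 = 6 < 11 — winning move (to 6).
  30: 30 XOR 13 = 19 < 30 — winning move (to 19).
  2: 2 XOR 13 = 15 ≥ 2 — no move.
  26: 26 XOR 13 = 23 < 26 — winning move (to 23).
That gives 3 winning moves.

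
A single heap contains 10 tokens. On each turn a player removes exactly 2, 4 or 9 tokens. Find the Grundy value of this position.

2

Grundy values for subtraction set {2, 4, 9}:
k:     0  1  2  3  4  5  6  7  8  9 10
g(k):  0  0  1  1  2  2  0  0  1  1  2
So g(10) = 2.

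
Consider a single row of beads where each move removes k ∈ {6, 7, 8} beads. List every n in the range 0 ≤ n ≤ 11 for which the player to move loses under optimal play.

0, 1, 2, 3, 4, 5

Compute g(0), g(1), … for moves {6, 7, 8}:
k:     0  1  2  3  4  5  6  7  8  9 10 11
g(k):  0  0  0  0  0  0  1  1  1  1  1  1
The P-positions (g = 0) in 0..11 are 0, 1, 2, 3, 4, 5.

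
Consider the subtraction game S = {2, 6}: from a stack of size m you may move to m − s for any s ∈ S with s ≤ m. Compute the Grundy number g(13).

0

Build the Grundy sequence with g(k) = mex{g(k−s) : s ∈ {2, 6}, s ≤ k}:
g(0) = mex{} = 0
g(1) = mex{} = 0
g(2) = mex{0} = 1
g(3) = mex{0} = 1
g(4) = mex{1} = 0
g(5) = mex{1} = 0
g(6) = mex{0} = 1
g(7) = mex{0} = 1
g(8) = mex{1} = 0
g(9) = mex{1} = 0
g(10) = mex{0} = 1
g(11) = mex{0} = 1
g(12) = mex{1} = 0
g(13) = mex{1} = 0
So g(13) = 0.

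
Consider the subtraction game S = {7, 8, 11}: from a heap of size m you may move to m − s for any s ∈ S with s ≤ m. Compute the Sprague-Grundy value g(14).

2

Compute g(0), g(1), … for moves {7, 8, 11}:
k:     0  1  2  3  4  5  6  7  8  9 10 11 12 13 14
g(k):  0  0  0  0  0  0  0  1  1  1  1  1  1  1  2
So g(14) = 2.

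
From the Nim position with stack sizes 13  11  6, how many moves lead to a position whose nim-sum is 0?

Compute the nim-sum pairwise:
13 ⊕ 11 = 6
6 ⊕ 6 = 0
The nim-sum is already 0, so every move leaves a nonzero nim-sum — there are no winning moves.

0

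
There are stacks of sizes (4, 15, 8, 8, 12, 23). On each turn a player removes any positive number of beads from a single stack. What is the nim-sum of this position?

16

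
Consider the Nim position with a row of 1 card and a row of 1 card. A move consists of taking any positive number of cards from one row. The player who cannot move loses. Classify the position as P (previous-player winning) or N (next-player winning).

P-position

Nim-sum: 1 XOR 1 = 0.
The nim-sum is 0, so this is a P-position: the player to move is in a losing position under optimal play.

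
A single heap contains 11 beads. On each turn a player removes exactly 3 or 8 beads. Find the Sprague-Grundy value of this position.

0

Build the Grundy sequence with g(k) = mex{g(k−s) : s ∈ {3, 8}, s ≤ k}:
g(0) = mex{} = 0
g(1) = mex{} = 0
g(2) = mex{} = 0
g(3) = mex{0} = 1
g(4) = mex{0} = 1
g(5) = mex{0} = 1
g(6) = mex{1} = 0
g(7) = mex{1} = 0
g(8) = mex{0,1} = 2
g(9) = mex{0} = 1
g(10) = mex{0} = 1
g(11) = mex{1,2} = 0
So g(11) = 0.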